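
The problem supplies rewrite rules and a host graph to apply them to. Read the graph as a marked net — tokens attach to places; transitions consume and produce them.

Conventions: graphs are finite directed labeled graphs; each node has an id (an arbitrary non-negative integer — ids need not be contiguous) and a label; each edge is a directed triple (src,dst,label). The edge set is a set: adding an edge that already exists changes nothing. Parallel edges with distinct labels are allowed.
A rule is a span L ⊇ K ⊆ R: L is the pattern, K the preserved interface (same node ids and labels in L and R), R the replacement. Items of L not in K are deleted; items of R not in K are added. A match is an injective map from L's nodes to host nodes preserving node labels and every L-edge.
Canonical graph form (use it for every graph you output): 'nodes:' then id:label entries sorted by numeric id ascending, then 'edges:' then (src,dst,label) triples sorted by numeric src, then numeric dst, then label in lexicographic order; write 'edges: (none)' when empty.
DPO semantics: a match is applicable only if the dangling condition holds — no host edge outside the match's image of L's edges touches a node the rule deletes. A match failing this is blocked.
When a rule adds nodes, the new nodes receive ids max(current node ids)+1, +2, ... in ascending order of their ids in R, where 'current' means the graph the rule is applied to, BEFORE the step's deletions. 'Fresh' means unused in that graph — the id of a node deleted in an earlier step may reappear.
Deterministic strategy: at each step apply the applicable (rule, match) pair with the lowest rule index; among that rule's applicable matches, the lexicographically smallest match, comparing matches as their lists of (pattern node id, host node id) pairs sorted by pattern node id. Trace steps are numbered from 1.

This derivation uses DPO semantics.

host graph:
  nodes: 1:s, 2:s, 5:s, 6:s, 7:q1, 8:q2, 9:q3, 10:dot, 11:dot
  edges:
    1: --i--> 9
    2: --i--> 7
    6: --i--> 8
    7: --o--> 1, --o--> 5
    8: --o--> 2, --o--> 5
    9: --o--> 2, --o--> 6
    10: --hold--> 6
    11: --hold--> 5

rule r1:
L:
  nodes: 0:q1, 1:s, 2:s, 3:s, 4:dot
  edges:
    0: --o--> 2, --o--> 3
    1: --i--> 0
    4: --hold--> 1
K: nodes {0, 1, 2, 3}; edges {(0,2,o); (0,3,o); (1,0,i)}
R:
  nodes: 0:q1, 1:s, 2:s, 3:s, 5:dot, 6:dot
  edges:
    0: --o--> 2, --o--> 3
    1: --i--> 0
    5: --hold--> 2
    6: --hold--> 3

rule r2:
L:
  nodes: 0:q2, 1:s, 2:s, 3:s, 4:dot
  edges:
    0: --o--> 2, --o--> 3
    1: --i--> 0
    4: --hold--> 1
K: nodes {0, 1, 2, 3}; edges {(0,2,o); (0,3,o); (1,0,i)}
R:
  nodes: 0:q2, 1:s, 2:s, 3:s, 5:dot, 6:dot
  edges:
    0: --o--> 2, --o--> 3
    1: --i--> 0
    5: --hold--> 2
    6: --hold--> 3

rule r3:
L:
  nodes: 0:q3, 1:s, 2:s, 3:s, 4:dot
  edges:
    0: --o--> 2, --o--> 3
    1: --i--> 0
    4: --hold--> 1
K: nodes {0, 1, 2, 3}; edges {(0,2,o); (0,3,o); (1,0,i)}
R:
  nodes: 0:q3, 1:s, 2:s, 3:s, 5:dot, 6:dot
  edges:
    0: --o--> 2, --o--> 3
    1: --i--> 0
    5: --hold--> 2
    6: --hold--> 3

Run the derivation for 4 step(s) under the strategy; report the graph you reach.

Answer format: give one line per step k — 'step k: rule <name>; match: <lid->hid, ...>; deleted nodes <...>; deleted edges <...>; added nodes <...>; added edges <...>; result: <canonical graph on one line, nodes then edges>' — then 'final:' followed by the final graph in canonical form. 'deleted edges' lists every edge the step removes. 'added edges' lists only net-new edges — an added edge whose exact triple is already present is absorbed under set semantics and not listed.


step 1: rule r2; match: 0->8, 1->6, 2->2, 3->5, 4->10; deleted nodes 10; deleted edges (10,6,hold); added nodes 12, 13; added edges (12,2,hold); (13,5,hold); result: nodes: 1:s, 2:s, 5:s, 6:s, 7:q1, 8:q2, 9:q3, 11:dot, 12:dot, 13:dot edges: (1,9,i); (2,7,i); (6,8,i); (7,1,o); (7,5,o); (8,2,o); (8,5,o); (9,2,o); (9,6,o); (11,5,hold); (12,2,hold); (13,5,hold)
step 2: rule r1; match: 0->7, 1->2, 2->1, 3->5, 4->12; deleted nodes 12; deleted edges (12,2,hold); added nodes 14, 15; added edges (14,1,hold); (15,5,hold); result: nodes: 1:s, 2:s, 5:s, 6:s, 7:q1, 8:q2, 9:q3, 11:dot, 13:dot, 14:dot, 15:dot edges: (1,9,i); (2,7,i); (6,8,i); (7,1,o); (7,5,o); (8,2,o); (8,5,o); (9,2,o); (9,6,o); (11,5,hold); (13,5,hold); (14,1,hold); (15,5,hold)
step 3: rule r3; match: 0->9, 1->1, 2->2, 3->6, 4->14; deleted nodes 14; deleted edges (14,1,hold); added nodes 16, 17; added edges (16,2,hold); (17,6,hold); result: nodes: 1:s, 2:s, 5:s, 6:s, 7:q1, 8:q2, 9:q3, 11:dot, 13:dot, 15:dot, 16:dot, 17:dot edges: (1,9,i); (2,7,i); (6,8,i); (7,1,o); (7,5,o); (8,2,o); (8,5,o); (9,2,o); (9,6,o); (11,5,hold); (13,5,hold); (15,5,hold); (16,2,hold); (17,6,hold)
step 4: rule r1; match: 0->7, 1->2, 2->1, 3->5, 4->16; deleted nodes 16; deleted edges (16,2,hold); added nodes 18, 19; added edges (18,1,hold); (19,5,hold); result: nodes: 1:s, 2:s, 5:s, 6:s, 7:q1, 8:q2, 9:q3, 11:dot, 13:dot, 15:dot, 17:dot, 18:dot, 19:dot edges: (1,9,i); (2,7,i); (6,8,i); (7,1,o); (7,5,o); (8,2,o); (8,5,o); (9,2,o); (9,6,o); (11,5,hold); (13,5,hold); (15,5,hold); (17,6,hold); (18,1,hold); (19,5,hold)
final:
nodes: 1:s, 2:s, 5:s, 6:s, 7:q1, 8:q2, 9:q3, 11:dot, 13:dot, 15:dot, 17:dot, 18:dot, 19:dot
edges: (1,9,i); (2,7,i); (6,8,i); (7,1,o); (7,5,o); (8,2,o); (8,5,o); (9,2,o); (9,6,o); (11,5,hold); (13,5,hold); (15,5,hold); (17,6,hold); (18,1,hold); (19,5,hold)


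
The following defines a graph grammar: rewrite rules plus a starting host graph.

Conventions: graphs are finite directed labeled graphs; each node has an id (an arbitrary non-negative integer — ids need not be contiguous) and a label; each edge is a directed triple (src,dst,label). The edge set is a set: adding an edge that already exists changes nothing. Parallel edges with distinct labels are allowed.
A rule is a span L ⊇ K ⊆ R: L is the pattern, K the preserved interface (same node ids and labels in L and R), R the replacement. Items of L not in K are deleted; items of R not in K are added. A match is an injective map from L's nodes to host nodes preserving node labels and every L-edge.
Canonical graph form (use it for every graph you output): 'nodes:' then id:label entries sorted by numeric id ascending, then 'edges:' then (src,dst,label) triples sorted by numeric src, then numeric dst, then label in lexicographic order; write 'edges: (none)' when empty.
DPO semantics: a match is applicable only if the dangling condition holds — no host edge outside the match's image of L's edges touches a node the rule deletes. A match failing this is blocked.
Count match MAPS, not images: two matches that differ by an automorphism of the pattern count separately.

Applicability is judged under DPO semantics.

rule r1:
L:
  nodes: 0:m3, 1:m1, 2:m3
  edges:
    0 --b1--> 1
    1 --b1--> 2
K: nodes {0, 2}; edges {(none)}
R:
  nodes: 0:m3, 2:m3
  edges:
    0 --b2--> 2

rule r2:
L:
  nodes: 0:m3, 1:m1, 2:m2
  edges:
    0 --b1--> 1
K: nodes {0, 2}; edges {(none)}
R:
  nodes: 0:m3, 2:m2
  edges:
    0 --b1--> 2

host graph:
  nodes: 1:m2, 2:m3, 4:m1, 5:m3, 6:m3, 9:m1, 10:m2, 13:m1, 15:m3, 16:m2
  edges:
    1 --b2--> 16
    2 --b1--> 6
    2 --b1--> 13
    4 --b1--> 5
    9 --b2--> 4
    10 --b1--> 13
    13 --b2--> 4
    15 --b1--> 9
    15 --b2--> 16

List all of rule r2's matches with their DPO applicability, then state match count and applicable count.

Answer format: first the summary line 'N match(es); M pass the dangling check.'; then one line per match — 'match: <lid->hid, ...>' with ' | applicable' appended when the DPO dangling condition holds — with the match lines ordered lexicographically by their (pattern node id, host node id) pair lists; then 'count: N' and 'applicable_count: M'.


6 match(es); 0 pass the dangling check.
match: 0->2, 1->13, 2->1
match: 0->2, 1->13, 2->10
match: 0->2, 1->13, 2->16
match: 0->15, 1->9, 2->1
match: 0->15, 1->9, 2->10
match: 0->15, 1->9, 2->16
count: 6
applicable_count: 0


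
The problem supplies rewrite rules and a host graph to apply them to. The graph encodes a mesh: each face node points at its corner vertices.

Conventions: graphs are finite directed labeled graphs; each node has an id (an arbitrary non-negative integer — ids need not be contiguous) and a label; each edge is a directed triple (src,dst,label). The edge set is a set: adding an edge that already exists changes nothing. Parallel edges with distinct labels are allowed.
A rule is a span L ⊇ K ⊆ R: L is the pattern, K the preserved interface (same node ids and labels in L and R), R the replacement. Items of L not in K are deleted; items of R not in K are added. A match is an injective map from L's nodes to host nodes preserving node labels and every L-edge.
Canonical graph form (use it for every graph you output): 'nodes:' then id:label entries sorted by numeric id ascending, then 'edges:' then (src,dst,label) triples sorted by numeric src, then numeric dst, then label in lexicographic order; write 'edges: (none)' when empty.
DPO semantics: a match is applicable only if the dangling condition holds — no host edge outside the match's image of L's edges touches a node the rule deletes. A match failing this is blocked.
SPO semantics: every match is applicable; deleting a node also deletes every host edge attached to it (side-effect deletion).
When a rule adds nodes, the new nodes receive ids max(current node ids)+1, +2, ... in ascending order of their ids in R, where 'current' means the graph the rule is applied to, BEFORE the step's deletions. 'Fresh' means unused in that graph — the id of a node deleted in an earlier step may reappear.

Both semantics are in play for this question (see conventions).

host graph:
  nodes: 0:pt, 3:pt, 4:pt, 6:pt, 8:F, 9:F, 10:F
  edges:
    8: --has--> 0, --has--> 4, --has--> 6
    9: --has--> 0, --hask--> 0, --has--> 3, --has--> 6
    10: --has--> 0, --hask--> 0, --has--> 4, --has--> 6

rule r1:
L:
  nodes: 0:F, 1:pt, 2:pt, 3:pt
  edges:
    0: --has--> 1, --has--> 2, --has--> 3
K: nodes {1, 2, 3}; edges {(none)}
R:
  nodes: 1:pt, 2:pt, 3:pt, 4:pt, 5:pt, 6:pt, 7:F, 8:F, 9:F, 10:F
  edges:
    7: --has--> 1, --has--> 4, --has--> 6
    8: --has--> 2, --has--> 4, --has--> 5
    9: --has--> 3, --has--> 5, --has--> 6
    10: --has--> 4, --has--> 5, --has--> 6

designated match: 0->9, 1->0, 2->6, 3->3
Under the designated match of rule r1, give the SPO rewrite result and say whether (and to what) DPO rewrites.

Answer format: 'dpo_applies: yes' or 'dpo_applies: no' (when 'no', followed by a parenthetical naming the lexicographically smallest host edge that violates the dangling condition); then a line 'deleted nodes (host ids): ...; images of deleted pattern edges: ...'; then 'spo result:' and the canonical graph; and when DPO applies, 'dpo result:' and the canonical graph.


dpo_applies: no
(the rule deletes node 9, which keeps host edge (9,0,hask) outside the match image — the dangling condition fails, DPO blocks; SPO proceeds and side-deletes such edges)
deleted nodes (host ids): 9; images of deleted pattern edges: (9,0,has); (9,3,has); (9,6,has)
spo result:
nodes: 0:pt, 3:pt, 4:pt, 6:pt, 8:F, 10:F, 11:pt, 12:pt, 13:pt, 14:F, 15:F, 16:F, 17:F
edges: (8,0,has); (8,4,has); (8,6,has); (10,0,has); (10,0,hask); (10,4,has); (10,6,has); (14,0,has); (14,11,has); (14,13,has); (15,6,has); (15,11,has); (15,12,has); (16,3,has); (16,12,has); (16,13,has); (17,11,has); (17,12,has); (17,13,has)


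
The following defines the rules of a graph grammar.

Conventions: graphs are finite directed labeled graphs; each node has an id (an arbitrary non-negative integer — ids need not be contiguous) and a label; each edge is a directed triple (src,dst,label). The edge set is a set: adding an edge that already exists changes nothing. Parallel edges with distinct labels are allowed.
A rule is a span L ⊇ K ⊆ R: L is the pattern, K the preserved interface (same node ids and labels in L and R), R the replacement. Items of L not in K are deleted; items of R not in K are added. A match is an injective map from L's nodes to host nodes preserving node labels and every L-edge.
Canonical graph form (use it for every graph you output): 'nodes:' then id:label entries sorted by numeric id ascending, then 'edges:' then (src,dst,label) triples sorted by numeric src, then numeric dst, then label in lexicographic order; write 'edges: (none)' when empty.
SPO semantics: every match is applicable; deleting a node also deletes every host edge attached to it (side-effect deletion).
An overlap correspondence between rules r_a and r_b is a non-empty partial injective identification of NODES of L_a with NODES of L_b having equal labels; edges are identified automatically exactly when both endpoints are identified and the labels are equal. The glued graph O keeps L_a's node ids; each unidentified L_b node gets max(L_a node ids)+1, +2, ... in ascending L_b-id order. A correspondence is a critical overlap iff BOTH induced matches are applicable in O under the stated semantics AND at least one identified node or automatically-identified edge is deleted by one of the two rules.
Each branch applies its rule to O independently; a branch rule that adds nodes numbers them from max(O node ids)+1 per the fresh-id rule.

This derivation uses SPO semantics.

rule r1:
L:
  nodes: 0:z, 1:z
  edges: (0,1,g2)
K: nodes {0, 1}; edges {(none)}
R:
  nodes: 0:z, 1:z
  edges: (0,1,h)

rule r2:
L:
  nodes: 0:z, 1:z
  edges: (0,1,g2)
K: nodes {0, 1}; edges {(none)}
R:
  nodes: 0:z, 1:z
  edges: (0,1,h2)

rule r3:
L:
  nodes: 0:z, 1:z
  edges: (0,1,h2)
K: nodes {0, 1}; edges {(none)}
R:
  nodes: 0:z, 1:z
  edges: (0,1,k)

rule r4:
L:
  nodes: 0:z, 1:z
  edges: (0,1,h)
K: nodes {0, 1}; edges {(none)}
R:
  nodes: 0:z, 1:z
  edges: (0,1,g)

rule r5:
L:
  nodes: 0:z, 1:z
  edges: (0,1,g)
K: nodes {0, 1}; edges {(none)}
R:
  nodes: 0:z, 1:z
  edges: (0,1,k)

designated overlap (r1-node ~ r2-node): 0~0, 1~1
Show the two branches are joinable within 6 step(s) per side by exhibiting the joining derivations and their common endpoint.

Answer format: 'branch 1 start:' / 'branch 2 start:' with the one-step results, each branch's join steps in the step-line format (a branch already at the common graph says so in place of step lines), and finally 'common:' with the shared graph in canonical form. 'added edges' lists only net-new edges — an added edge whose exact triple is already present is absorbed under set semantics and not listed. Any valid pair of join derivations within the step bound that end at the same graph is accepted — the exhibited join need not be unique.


branch 1 start:
nodes: 0:z, 1:z
edges: (0,1,h)
branch 2 start:
nodes: 0:z, 1:z
edges: (0,1,h2)
branch 1 step 1: rule r4; match: 0->0, 1->1; deleted nodes (none); deleted edges (0,1,h); added nodes (none); added edges (0,1,g); result: nodes: 0:z, 1:z edges: (0,1,g)
branch 1 step 2: rule r5; match: 0->0, 1->1; deleted nodes (none); deleted edges (0,1,g); added nodes (none); added edges (0,1,k); result: nodes: 0:z, 1:z edges: (0,1,k)
branch 2 step 1: rule r3; match: 0->0, 1->1; deleted nodes (none); deleted edges (0,1,h2); added nodes (none); added edges (0,1,k); result: nodes: 0:z, 1:z edges: (0,1,k)
common:
nodes: 0:z, 1:z
edges: (0,1,k)


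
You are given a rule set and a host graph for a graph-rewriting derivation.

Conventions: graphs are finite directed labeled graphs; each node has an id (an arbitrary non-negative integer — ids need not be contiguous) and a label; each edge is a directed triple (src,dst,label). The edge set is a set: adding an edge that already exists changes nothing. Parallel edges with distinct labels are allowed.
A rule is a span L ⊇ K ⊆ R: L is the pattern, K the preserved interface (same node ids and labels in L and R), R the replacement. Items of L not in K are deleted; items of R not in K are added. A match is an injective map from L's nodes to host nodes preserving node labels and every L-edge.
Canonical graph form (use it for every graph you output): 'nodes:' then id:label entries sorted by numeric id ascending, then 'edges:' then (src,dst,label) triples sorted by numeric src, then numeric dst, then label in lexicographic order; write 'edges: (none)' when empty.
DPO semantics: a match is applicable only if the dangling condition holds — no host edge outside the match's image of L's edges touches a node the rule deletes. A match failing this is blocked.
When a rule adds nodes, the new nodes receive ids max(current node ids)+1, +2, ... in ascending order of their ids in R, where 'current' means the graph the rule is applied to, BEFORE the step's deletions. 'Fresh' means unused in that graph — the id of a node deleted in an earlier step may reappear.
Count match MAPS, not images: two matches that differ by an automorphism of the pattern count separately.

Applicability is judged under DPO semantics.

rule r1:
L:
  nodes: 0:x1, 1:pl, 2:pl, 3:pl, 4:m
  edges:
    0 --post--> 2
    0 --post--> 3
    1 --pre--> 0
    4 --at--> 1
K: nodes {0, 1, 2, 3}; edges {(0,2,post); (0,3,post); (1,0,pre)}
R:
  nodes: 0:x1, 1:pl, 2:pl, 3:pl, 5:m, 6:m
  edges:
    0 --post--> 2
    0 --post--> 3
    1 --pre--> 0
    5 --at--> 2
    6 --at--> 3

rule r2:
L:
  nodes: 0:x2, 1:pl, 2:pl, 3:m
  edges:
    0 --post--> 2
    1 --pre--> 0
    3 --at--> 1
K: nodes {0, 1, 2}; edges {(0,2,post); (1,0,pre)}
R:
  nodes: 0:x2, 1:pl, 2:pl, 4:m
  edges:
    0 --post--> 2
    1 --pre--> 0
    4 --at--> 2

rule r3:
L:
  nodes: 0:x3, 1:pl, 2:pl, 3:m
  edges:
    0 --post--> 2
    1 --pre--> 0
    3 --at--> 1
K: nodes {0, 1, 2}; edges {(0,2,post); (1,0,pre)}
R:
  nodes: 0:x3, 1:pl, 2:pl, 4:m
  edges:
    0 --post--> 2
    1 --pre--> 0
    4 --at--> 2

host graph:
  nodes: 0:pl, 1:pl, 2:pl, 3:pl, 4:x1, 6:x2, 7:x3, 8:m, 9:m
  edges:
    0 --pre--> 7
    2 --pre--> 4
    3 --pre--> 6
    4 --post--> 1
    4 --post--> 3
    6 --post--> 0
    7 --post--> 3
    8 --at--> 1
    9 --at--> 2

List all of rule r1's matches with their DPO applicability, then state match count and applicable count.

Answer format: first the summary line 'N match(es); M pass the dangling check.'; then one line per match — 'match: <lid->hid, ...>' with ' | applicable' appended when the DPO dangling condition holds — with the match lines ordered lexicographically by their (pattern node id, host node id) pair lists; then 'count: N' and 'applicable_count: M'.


2 match(es); 2 pass the dangling check.
match: 0->4, 1->2, 2->1, 3->3, 4->9 | applicable
match: 0->4, 1->2, 2->3, 3->1, 4->9 | applicable
count: 2
applicable_count: 2


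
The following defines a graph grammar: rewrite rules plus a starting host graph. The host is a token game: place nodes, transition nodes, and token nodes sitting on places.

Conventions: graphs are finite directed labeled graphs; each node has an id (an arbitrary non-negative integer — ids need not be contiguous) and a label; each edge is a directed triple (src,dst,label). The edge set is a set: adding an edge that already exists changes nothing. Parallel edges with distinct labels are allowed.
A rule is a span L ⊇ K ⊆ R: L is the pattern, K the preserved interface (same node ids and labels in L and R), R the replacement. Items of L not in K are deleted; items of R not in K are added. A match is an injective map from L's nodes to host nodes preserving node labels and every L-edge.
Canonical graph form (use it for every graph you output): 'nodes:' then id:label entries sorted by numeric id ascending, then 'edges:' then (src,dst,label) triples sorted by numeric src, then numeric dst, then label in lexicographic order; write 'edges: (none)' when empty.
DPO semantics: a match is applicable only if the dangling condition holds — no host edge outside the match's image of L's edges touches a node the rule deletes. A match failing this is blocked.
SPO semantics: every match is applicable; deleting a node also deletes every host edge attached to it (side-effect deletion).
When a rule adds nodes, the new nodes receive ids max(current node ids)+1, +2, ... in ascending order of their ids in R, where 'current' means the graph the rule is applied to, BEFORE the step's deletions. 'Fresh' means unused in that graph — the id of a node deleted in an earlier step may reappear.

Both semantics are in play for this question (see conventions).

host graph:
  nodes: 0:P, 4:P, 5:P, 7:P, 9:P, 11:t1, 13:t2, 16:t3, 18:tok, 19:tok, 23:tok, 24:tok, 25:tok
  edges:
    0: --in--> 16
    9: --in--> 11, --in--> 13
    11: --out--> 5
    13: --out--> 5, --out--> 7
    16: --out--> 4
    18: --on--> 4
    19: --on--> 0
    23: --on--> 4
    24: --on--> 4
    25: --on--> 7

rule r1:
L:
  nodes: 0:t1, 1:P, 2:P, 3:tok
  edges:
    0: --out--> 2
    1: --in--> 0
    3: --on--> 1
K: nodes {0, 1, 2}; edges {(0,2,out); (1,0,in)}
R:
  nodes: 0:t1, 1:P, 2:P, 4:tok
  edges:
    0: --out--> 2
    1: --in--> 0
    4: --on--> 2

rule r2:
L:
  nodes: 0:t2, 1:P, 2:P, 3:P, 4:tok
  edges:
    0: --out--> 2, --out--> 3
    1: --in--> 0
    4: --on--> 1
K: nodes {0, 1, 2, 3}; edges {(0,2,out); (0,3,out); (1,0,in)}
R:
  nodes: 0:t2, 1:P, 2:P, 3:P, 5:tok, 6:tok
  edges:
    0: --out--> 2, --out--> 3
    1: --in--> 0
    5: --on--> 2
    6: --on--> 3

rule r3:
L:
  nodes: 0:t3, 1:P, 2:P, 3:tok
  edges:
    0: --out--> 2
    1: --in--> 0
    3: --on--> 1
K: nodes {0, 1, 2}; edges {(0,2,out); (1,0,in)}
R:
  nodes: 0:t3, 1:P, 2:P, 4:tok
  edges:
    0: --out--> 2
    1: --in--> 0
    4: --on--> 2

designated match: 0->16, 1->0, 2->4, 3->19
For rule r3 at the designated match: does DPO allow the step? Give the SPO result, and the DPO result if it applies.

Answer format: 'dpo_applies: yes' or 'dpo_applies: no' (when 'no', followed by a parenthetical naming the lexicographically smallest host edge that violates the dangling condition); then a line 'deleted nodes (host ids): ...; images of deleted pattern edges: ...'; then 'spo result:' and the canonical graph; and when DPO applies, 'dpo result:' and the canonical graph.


dpo_applies: yes
deleted nodes (host ids): 19; images of deleted pattern edges: (19,0,on)
spo result:
nodes: 0:P, 4:P, 5:P, 7:P, 9:P, 11:t1, 13:t2, 16:t3, 18:tok, 23:tok, 24:tok, 25:tok, 26:tok
edges: (0,16,in); (9,11,in); (9,13,in); (11,5,out); (13,5,out); (13,7,out); (16,4,out); (18,4,on); (23,4,on); (24,4,on); (25,7,on); (26,4,on)
dpo result:
nodes: 0:P, 4:P, 5:P, 7:P, 9:P, 11:t1, 13:t2, 16:t3, 18:tok, 23:tok, 24:tok, 25:tok, 26:tok
edges: (0,16,in); (9,11,in); (9,13,in); (11,5,out); (13,5,out); (13,7,out); (16,4,out); (18,4,on); (23,4,on); (24,4,on); (25,7,on); (26,4,on)


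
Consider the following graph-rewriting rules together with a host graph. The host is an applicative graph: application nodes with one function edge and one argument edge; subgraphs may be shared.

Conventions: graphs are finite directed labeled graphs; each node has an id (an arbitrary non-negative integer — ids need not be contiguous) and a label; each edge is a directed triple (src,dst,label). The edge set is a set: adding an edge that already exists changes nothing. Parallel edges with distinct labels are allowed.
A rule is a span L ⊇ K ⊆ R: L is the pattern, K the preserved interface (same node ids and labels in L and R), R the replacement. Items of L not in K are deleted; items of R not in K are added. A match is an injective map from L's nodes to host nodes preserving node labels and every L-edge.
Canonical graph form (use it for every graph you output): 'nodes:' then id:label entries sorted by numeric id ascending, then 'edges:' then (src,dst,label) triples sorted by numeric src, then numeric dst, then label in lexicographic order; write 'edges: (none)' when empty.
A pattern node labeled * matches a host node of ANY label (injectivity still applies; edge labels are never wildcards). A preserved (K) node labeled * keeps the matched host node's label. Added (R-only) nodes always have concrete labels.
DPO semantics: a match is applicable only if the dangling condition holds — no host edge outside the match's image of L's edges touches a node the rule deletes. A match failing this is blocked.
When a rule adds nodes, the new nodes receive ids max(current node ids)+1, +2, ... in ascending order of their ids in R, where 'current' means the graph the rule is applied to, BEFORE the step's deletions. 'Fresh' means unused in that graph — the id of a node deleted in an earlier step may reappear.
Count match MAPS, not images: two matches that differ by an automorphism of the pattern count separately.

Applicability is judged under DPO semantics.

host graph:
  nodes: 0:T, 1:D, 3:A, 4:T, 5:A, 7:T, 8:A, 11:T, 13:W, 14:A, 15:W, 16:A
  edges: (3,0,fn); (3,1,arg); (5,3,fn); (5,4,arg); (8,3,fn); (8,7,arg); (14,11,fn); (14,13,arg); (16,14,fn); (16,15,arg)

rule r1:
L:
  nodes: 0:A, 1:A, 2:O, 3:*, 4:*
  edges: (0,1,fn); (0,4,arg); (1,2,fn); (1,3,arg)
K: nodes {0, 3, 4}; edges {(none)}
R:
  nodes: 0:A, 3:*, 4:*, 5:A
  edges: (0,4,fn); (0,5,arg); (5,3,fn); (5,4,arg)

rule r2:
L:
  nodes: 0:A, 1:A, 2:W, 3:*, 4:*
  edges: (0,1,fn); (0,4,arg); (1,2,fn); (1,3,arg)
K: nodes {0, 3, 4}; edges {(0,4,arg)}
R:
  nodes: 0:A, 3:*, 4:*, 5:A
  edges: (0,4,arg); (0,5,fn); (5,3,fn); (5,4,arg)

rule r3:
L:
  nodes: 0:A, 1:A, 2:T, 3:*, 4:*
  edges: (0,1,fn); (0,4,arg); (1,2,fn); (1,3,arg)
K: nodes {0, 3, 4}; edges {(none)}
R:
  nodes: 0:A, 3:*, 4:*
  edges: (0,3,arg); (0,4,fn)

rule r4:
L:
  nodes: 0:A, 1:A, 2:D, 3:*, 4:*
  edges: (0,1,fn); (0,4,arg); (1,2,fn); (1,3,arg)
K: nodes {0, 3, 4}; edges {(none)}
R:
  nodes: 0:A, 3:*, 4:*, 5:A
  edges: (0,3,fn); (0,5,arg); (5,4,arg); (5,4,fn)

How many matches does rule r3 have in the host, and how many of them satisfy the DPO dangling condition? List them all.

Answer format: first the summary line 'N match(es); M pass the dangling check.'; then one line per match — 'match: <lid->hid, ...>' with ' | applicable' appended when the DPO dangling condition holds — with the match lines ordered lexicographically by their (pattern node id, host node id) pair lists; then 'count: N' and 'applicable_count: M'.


3 match(es); 1 pass the dangling check.
match: 0->5, 1->3, 2->0, 3->1, 4->4
match: 0->8, 1->3, 2->0, 3->1, 4->7
match: 0->16, 1->14, 2->11, 3->13, 4->15 | applicable
count: 3
applicable_count: 1


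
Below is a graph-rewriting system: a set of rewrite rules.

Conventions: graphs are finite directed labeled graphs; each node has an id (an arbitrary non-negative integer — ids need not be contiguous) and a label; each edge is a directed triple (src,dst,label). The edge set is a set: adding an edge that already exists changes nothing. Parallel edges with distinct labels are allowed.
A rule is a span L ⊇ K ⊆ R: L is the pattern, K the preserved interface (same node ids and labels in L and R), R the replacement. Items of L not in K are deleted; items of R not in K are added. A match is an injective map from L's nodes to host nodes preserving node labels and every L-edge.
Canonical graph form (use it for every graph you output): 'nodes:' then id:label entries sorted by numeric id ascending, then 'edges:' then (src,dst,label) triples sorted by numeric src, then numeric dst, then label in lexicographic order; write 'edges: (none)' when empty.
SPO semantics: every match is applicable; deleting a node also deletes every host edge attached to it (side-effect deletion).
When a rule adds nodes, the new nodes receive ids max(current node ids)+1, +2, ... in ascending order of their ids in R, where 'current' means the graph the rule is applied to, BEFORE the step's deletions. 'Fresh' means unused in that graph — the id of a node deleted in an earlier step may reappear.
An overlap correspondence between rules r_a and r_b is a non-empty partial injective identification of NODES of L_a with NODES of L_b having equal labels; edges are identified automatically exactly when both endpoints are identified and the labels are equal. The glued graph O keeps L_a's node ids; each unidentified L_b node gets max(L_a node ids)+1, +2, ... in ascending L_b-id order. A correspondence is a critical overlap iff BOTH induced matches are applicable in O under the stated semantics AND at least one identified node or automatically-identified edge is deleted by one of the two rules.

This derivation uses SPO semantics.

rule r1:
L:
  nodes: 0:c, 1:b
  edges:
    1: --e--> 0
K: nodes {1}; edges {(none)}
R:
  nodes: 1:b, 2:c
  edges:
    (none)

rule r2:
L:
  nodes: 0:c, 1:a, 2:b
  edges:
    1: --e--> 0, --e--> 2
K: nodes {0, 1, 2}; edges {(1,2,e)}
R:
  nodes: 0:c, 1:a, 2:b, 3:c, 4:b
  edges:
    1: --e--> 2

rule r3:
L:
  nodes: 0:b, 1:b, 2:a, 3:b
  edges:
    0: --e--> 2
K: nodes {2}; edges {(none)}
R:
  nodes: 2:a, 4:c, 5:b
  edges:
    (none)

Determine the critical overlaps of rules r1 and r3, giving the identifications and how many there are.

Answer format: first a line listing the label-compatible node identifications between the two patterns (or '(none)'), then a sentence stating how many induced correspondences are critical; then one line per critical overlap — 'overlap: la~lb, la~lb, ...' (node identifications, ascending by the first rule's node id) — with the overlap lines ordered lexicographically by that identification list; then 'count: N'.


label-compatible node identifications between L(r1) and L(r3): 1~0, 1~1, 1~3
3 of the induced correspondences are critical overlaps of r1 and r3.
overlap: 1~0
overlap: 1~1
overlap: 1~3
count: 3


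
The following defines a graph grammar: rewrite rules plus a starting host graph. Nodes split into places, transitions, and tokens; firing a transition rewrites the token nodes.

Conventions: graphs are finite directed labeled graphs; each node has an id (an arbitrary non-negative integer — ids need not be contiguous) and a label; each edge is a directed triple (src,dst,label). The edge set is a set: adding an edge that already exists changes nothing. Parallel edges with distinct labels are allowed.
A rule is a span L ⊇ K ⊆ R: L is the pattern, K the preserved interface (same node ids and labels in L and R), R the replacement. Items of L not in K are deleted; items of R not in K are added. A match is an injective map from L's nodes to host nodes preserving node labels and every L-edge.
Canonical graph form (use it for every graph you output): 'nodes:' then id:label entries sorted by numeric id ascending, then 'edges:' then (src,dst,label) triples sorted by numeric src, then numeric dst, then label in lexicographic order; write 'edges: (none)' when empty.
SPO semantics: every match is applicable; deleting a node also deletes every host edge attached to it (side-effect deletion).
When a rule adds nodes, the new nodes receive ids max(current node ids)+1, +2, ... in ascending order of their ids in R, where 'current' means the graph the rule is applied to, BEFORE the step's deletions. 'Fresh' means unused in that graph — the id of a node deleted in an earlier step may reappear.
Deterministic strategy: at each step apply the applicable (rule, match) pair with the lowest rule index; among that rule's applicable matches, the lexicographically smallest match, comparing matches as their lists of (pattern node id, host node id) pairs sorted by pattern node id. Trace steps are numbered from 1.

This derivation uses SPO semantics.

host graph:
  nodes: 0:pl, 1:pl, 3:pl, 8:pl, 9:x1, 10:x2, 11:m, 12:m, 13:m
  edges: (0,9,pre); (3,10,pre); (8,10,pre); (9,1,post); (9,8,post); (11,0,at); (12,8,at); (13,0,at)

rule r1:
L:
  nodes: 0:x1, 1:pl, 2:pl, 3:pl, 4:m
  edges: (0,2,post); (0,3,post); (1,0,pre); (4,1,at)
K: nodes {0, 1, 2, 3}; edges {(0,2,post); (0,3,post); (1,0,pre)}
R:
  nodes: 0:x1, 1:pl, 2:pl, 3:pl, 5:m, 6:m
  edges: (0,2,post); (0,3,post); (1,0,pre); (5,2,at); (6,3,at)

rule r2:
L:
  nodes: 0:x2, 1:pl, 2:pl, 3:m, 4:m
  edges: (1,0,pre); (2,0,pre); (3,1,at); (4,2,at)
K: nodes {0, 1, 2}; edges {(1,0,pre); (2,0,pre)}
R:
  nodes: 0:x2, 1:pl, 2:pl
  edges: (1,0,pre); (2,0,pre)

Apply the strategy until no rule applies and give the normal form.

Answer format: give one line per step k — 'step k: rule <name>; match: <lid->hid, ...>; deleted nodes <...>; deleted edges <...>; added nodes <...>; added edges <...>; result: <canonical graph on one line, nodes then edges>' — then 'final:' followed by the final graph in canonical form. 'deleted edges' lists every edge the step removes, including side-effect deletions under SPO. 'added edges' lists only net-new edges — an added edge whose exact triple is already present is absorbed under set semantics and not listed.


step 1: rule r1; match: 0->9, 1->0, 2->1, 3->8, 4->11; deleted nodes 11; deleted edges (11,0,at); added nodes 14, 15; added edges (14,1,at); (15,8,at); result: nodes: 0:pl, 1:pl, 3:pl, 8:pl, 9:x1, 10:x2, 12:m, 13:m, 14:m, 15:m edges: (0,9,pre); (3,10,pre); (8,10,pre); (9,1,post); (9,8,post); (12,8,at); (13,0,at); (14,1,at); (15,8,at)
step 2: rule r1; match: 0->9, 1->0, 2->1, 3->8, 4->13; deleted nodes 13; deleted edges (13,0,at); added nodes 16, 17; added edges (16,1,at); (17,8,at); result: nodes: 0:pl, 1:pl, 3:pl, 8:pl, 9:x1, 10:x2, 12:m, 14:m, 15:m, 16:m, 17:m edges: (0,9,pre); (3,10,pre); (8,10,pre); (9,1,post); (9,8,post); (12,8,at); (14,1,at); (15,8,at); (16,1,at); (17,8,at)
final:
nodes: 0:pl, 1:pl, 3:pl, 8:pl, 9:x1, 10:x2, 12:m, 14:m, 15:m, 16:m, 17:m
edges: (0,9,pre); (3,10,pre); (8,10,pre); (9,1,post); (9,8,post); (12,8,at); (14,1,at); (15,8,at); (16,1,at); (17,8,at)


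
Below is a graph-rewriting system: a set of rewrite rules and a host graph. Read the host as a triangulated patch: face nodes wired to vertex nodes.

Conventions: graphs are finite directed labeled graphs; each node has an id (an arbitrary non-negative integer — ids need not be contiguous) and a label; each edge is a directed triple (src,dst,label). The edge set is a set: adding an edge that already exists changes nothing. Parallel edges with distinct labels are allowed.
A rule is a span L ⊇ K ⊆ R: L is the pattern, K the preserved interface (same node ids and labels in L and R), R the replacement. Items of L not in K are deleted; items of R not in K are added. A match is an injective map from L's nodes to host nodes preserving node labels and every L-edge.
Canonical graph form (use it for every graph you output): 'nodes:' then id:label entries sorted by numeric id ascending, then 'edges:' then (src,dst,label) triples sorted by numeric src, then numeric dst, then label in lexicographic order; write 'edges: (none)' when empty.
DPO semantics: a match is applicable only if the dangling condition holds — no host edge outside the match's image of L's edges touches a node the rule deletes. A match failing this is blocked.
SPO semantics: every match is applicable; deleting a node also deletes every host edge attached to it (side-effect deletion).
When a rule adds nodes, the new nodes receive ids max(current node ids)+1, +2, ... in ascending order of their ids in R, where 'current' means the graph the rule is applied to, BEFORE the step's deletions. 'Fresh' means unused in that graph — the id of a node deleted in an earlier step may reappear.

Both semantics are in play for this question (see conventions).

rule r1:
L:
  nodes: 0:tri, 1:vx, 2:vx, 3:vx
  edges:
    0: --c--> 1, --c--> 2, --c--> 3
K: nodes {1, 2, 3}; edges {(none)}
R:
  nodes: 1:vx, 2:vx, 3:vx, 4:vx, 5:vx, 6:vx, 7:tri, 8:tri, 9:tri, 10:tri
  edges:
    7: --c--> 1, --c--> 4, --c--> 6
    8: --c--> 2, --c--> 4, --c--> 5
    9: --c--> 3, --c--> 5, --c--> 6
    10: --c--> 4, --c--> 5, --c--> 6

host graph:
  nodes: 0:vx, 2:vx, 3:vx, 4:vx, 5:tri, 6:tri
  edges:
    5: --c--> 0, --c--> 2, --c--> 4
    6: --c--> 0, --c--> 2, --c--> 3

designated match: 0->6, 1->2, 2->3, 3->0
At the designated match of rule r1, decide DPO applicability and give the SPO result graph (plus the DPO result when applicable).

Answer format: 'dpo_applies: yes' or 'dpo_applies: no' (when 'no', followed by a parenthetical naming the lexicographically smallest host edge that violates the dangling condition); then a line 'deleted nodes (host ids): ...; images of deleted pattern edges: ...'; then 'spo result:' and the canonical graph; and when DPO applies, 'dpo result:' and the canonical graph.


dpo_applies: yes
deleted nodes (host ids): 6; images of deleted pattern edges: (6,0,c); (6,2,c); (6,3,c)
spo result:
nodes: 0:vx, 2:vx, 3:vx, 4:vx, 5:tri, 7:vx, 8:vx, 9:vx, 10:tri, 11:tri, 12:tri, 13:tri
edges: (5,0,c); (5,2,c); (5,4,c); (10,2,c); (10,7,c); (10,9,c); (11,3,c); (11,7,c); (11,8,c); (12,0,c); (12,8,c); (12,9,c); (13,7,c); (13,8,c); (13,9,c)
dpo result:
nodes: 0:vx, 2:vx, 3:vx, 4:vx, 5:tri, 7:vx, 8:vx, 9:vx, 10:tri, 11:tri, 12:tri, 13:tri
edges: (5,0,c); (5,2,c); (5,4,c); (10,2,c); (10,7,c); (10,9,c); (11,3,c); (11,7,c); (11,8,c); (12,0,c); (12,8,c); (12,9,c); (13,7,c); (13,8,c); (13,9,c)


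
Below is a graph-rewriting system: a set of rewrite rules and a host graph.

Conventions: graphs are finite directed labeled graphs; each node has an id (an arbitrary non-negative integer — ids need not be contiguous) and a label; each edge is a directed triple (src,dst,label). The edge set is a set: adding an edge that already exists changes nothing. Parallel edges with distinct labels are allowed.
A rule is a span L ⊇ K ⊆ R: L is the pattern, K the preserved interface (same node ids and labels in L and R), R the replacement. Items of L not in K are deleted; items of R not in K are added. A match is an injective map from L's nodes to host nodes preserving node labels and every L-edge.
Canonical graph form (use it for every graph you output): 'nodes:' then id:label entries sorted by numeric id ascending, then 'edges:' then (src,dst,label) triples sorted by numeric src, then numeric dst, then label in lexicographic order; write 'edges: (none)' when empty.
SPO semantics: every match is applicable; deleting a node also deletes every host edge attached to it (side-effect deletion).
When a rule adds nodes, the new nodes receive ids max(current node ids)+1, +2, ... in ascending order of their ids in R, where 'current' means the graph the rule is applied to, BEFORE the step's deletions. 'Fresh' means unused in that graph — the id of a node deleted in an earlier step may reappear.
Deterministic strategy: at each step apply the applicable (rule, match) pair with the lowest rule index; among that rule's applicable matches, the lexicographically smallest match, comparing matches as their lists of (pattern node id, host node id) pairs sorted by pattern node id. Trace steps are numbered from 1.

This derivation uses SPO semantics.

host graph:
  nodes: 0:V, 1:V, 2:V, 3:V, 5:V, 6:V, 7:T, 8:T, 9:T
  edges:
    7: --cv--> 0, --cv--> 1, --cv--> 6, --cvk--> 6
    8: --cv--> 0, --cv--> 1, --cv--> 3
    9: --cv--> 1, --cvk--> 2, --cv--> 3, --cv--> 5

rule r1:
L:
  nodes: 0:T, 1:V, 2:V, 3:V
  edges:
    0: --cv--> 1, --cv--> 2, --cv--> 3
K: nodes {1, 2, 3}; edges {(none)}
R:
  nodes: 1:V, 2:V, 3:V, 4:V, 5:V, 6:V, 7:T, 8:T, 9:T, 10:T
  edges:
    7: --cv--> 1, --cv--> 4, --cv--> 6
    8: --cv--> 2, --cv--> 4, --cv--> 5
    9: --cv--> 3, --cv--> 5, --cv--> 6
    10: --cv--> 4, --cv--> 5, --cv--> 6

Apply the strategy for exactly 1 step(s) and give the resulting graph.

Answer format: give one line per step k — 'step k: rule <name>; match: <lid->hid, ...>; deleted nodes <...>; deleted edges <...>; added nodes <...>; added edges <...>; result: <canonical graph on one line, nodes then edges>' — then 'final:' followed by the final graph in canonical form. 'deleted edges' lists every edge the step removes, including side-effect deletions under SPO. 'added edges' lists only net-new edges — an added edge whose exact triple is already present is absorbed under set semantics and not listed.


step 1: rule r1; match: 0->7, 1->0, 2->1, 3->6; deleted nodes 7; deleted edges (7,0,cv); (7,1,cv); (7,6,cv); (7,6,cvk); added nodes 10, 11, 12, 13, 14, 15, 16; added edges (13,0,cv); (13,10,cv); (13,12,cv); (14,1,cv); (14,10,cv); (14,11,cv); (15,6,cv); (15,11,cv); (15,12,cv); (16,10,cv); (16,11,cv); (16,12,cv); result: nodes: 0:V, 1:V, 2:V, 3:V, 5:V, 6:V, 8:T, 9:T, 10:V, 11:V, 12:V, 13:T, 14:T, 15:T, 16:T edges: (8,0,cv); (8,1,cv); (8,3,cv); (9,1,cv); (9,2,cvk); (9,3,cv); (9,5,cv); (13,0,cv); (13,10,cv); (13,12,cv); (14,1,cv); (14,10,cv); (14,11,cv); (15,6,cv); (15,11,cv); (15,12,cv); (16,10,cv); (16,11,cv); (16,12,cv)
final:
nodes: 0:V, 1:V, 2:V, 3:V, 5:V, 6:V, 8:T, 9:T, 10:V, 11:V, 12:V, 13:T, 14:T, 15:T, 16:T
edges: (8,0,cv); (8,1,cv); (8,3,cv); (9,1,cv); (9,2,cvk); (9,3,cv); (9,5,cv); (13,0,cv); (13,10,cv); (13,12,cv); (14,1,cv); (14,10,cv); (14,11,cv); (15,6,cv); (15,11,cv); (15,12,cv); (16,10,cv); (16,11,cv); (16,12,cv)
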